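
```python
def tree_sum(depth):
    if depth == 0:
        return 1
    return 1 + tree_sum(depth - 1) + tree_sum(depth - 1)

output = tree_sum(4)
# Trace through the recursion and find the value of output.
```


tree_sum(4)
= 1 + tree_sum(3) + tree_sum(3)
= 1 + 2 * tree_sum(3)
tree_sum(k) = 2^(k+1) - 1
tree_sum(0) = 1
tree_sum(1) = 3
tree_sum(2) = 7
tree_sum(3) = 15
tree_sum(4) = 31
tree_sum(4) = 2^5 - 1 = 31


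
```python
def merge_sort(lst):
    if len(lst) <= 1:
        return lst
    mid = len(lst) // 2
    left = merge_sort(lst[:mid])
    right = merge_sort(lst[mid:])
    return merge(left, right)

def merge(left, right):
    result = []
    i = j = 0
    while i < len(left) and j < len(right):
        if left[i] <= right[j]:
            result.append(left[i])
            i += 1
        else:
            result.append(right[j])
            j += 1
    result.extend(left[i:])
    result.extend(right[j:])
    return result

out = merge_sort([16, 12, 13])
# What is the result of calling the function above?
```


merge_sort([16, 12, 13])
Split into [16] and [12, 13]
Left sorted: [16]
Right sorted: [12, 13]
Merge [16] and [12, 13]
= [12, 13, 16]


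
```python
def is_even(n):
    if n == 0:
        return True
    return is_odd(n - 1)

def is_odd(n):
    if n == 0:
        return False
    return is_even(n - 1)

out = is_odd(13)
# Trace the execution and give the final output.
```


is_odd(13)
= is_even(12)
= is_odd(11)
= is_even(10)
= is_odd(9)
= is_even(8)
= is_odd(7)
= is_even(6)
= is_odd(5)
= is_even(4)
= is_odd(3)
= is_even(2)
= is_odd(1)
= is_even(0)
n == 0: return True
= True


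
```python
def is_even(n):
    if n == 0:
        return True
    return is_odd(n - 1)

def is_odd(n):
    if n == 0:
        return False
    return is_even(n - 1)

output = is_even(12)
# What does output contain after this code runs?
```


is_even(12)
= is_odd(11)
= is_even(10)
= is_odd(9)
= is_even(8)
= is_odd(7)
= is_even(6)
= is_odd(5)
= is_even(4)
= is_odd(3)
= is_even(2)
= is_odd(1)
= is_even(0)
n == 0: return True
= True


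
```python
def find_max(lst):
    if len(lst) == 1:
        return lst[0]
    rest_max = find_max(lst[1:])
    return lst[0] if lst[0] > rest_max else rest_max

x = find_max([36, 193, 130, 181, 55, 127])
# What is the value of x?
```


find_max([36, 193, 130, 181, 55, 127])
= compare 36 with find_max([193, 130, 181, 55, 127])
= compare 193 with find_max([130, 181, 55, 127])
= compare 130 with find_max([181, 55, 127])
= compare 181 with find_max([55, 127])
= compare 55 with find_max([127])
Base: find_max([127]) = 127
compare 55 with 127: max = 127
compare 181 with 127: max = 181
compare 130 with 181: max = 181
compare 193 with 181: max = 193
compare 36 with 193: max = 193
= 193


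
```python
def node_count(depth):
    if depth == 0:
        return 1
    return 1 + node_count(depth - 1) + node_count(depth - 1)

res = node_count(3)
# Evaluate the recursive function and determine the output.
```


node_count(3)
= 1 + node_count(2) + node_count(2)
= 1 + 2 * node_count(2)
node_count(k) = 2^(k+1) - 1
node_count(0) = 1
node_count(1) = 3
node_count(2) = 7
node_count(3) = 15
node_count(3) = 2^4 - 1 = 15


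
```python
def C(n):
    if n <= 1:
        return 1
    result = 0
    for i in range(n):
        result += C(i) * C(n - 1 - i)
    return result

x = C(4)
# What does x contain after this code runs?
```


C(4)
= sum of C(i) * C(4-1-i) for i in 0..3
First compute sub-values bottom-up:
  C(0) = 1, C(1) = 1
  C(2) = 1*1 + 1*1 = 2
  C(3) = 1*2 + 1*1 + 2*1 = 5
Now C(4):
  C(0)*C(3) = 1*5 = 5
  C(1)*C(2) = 1*2 = 2
  C(2)*C(1) = 2*1 = 2
  C(3)*C(0) = 5*1 = 5
= 5 + 2 + 2 + 5
= 14


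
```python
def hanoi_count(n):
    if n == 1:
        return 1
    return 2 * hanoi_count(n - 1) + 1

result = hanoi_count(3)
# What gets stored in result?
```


hanoi_count(3)
= 2 * hanoi_count(2) + 1
= 2 * (2 * hanoi_count(1) + 1) + 1
Now compute bottom-up:
hanoi_count(1) = 1
hanoi_count(2) = 2 * 1 + 1 = 3
hanoi_count(3) = 2 * 3 + 1 = 7
= 7


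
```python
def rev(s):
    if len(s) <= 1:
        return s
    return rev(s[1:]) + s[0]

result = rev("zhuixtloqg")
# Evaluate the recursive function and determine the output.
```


rev("zhuixtloqg")
= rev("huixtloqg") + "z"
= rev("uixtloqg") + "h" + "z"
= rev("ixtloqg") + "u" + "h" + "z"
= rev("xtloqg") + "i" + "u" + "h" + "z"
= rev("tloqg") + "x" + "i" + "u" + "h" + "z"
= rev("loqg") + "t" + "x" + "i" + "u" + "h" + "z"
= rev("oqg") + "l" + "t" + "x" + "i" + "u" + "h" + "z"
= rev("qg") + "o" + "l" + "t" + "x" + "i" + "u" + "h" + "z"
= rev("g") + "q" + "o" + "l" + "t" + "x" + "i" + "u" + "h" + "z"
= "g" + "q" + "o" + "l" + "t" + "x" + "i" + "u" + "h" + "z"
= "gqoltxiuhz"


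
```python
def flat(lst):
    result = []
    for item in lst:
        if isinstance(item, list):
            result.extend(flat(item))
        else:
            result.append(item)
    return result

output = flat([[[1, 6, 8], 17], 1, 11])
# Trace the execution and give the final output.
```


flat([[[1, 6, 8], 17], 1, 11])
Processing each element:
  [[1, 6, 8], 17] is a list -> flat recursively -> [1, 6, 8, 17]
  1 is not a list -> append 1
  11 is not a list -> append 11
= [1, 6, 8, 17, 1, 11]


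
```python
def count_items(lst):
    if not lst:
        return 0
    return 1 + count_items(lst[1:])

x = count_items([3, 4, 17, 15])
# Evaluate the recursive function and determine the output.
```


count_items([3, 4, 17, 15])
= 1 + count_items([4, 17, 15])
= 1 + 1 + count_items([17, 15])
= 1 + 1 + 1 + count_items([15])
= 1 + 1 + 1 + 1 + count_items([])
= 1 + 1 + 1 + 1 + 0
= 4


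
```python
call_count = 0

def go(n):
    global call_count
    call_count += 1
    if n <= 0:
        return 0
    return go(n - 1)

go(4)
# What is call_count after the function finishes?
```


go(4) calls go(3) calls ... calls go(0)
Total calls: 4 + 1 (for base case) = 5


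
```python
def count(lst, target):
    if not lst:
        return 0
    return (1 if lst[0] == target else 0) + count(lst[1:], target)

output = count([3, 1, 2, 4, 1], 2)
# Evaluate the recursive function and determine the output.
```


count([3, 1, 2, 4, 1], 2)
lst[0]=3 != 2: 0 + count([1, 2, 4, 1], 2)
lst[0]=1 != 2: 0 + count([2, 4, 1], 2)
lst[0]=2 == 2: 1 + count([4, 1], 2)
lst[0]=4 != 2: 0 + count([1], 2)
lst[0]=1 != 2: 0 + count([], 2)
= 1


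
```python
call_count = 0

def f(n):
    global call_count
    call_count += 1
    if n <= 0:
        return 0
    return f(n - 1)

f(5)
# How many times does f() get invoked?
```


f(5) calls f(4) calls ... calls f(0)
Total calls: 5 + 1 (for base case) = 6


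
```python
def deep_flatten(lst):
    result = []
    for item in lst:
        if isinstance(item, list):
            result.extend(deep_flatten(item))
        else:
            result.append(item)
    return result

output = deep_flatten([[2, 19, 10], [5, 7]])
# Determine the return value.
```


deep_flatten([[2, 19, 10], [5, 7]])
Processing each element:
  [2, 19, 10] is a list -> deep_flatten recursively -> [2, 19, 10]
  [5, 7] is a list -> deep_flatten recursively -> [5, 7]
= [2, 19, 10, 5, 7]


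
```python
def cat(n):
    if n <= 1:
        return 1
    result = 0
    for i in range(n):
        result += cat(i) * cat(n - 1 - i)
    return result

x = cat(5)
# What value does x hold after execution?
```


cat(5)
= sum of cat(i) * cat(5-1-i) for i in 0..4
First compute sub-values bottom-up:
  cat(0) = 1, cat(1) = 1
  cat(2) = 1*1 + 1*1 = 2
  cat(3) = 1*2 + 1*1 + 2*1 = 5
  cat(4) = 1*5 + 1*2 + 2*1 + 5*1 = 14
Now cat(5):
  cat(0)*cat(4) = 1*14 = 14
  cat(1)*cat(3) = 1*5 = 5
  cat(2)*cat(2) = 2*2 = 4
  cat(3)*cat(1) = 5*1 = 5
  cat(4)*cat(0) = 14*1 = 14
= 14 + 5 + 4 + 5 + 14
= 42


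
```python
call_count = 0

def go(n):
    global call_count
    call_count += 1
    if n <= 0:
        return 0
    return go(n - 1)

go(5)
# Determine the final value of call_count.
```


go(5) calls go(4) calls ... calls go(0)
Total calls: 5 + 1 (for base case) = 6


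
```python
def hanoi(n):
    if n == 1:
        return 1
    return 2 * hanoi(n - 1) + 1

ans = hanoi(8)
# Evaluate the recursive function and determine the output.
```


hanoi(8)
= 2 * hanoi(7) + 1
= 2 * (2 * hanoi(6) + 1) + 1
= 2 * (2 * (2 * hanoi(5) + 1) + 1) + 1
= 2 * (2 * (2 * (2 * hanoi(4) + 1) + 1) + 1) + 1
= 2 * (2 * (2 * (2 * (2 * hanoi(3) + 1) + 1) + 1) + 1) + 1
= 2 * (2 * (2 * (2 * (2 * (2 * hanoi(2) + 1) + 1) + 1) + 1) + 1) + 1
= 2 * (2 * (2 * (2 * (2 * (2 * (2 * hanoi(1) + 1) + 1) + 1) + 1) + 1) + 1) + 1
Now compute bottom-up:
hanoi(1) = 1
hanoi(2) = 2 * 1 + 1 = 3
hanoi(3) = 2 * 3 + 1 = 7
hanoi(4) = 2 * 7 + 1 = 15
hanoi(5) = 2 * 15 + 1 = 31
hanoi(6) = 2 * 31 + 1 = 63
hanoi(7) = 2 * 63 + 1 = 127
hanoi(8) = 2 * 127 + 1 = 255
= 255


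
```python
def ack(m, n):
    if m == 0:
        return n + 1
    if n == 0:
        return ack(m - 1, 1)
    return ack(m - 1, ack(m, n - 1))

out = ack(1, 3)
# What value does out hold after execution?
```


ack(1, 3)
= ack(0, ack(1, 2))
First compute ack(1, 2) = 4
= ack(0, 4)
= 5


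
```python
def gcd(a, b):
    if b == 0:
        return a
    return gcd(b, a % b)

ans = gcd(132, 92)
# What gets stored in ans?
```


gcd(132, 92)
= gcd(92, 132 % 92) = gcd(92, 40)
= gcd(40, 92 % 40) = gcd(40, 12)
= gcd(12, 40 % 12) = gcd(12, 4)
= gcd(4, 12 % 4) = gcd(4, 0)
b == 0, return a = 4


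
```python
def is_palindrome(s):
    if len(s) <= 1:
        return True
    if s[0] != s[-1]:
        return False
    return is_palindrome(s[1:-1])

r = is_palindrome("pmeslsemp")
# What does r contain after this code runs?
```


is_palindrome("pmeslsemp")
"pmeslsemp": s[0]='p' == s[-1]='p' -> is_palindrome("meslsem")
"meslsem": s[0]='m' == s[-1]='m' -> is_palindrome("eslse")
"eslse": s[0]='e' == s[-1]='e' -> is_palindrome("sls")
"sls": s[0]='s' == s[-1]='s' -> is_palindrome("l")
"l": len <= 1 -> True
= True


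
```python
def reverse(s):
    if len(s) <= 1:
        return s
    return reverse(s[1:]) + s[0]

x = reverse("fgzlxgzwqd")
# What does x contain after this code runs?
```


reverse("fgzlxgzwqd")
= reverse("gzlxgzwqd") + "f"
= reverse("zlxgzwqd") + "g" + "f"
= reverse("lxgzwqd") + "z" + "g" + "f"
= reverse("xgzwqd") + "l" + "z" + "g" + "f"
= reverse("gzwqd") + "x" + "l" + "z" + "g" + "f"
= reverse("zwqd") + "g" + "x" + "l" + "z" + "g" + "f"
= reverse("wqd") + "z" + "g" + "x" + "l" + "z" + "g" + "f"
= reverse("qd") + "w" + "z" + "g" + "x" + "l" + "z" + "g" + "f"
= reverse("d") + "q" + "w" + "z" + "g" + "x" + "l" + "z" + "g" + "f"
= "d" + "q" + "w" + "z" + "g" + "x" + "l" + "z" + "g" + "f"
= "dqwzgxlzgf"


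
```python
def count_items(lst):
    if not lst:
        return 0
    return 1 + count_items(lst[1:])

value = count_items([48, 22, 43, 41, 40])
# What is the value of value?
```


count_items([48, 22, 43, 41, 40])
= 1 + count_items([22, 43, 41, 40])
= 1 + 1 + count_items([43, 41, 40])
= 1 + 1 + 1 + count_items([41, 40])
= 1 + 1 + 1 + 1 + count_items([40])
= 1 + 1 + 1 + 1 + 1 + count_items([])
= 1 + 1 + 1 + 1 + 1 + 0
= 5


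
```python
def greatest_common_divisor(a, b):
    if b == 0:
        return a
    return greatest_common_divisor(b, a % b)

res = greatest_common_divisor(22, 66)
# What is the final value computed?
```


greatest_common_divisor(22, 66)
= greatest_common_divisor(66, 22 % 66) = greatest_common_divisor(66, 22)
= greatest_common_divisor(22, 66 % 22) = greatest_common_divisor(22, 0)
b == 0, return a = 22


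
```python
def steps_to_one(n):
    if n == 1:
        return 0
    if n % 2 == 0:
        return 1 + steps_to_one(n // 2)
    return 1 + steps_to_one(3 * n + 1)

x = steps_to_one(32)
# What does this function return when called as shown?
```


steps_to_one(32)
32 is even -> steps_to_one(16)
16 is even -> steps_to_one(8)
8 is even -> steps_to_one(4)
4 is even -> steps_to_one(2)
2 is even -> steps_to_one(1)
Reached 1 after 5 steps
= 5


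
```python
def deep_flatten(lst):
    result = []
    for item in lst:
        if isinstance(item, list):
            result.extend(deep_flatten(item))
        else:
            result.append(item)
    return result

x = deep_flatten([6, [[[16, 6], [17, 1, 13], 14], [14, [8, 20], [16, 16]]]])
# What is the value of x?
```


deep_flatten([6, [[[16, 6], [17, 1, 13], 14], [14, [8, 20], [16, 16]]]])
Processing each element:
  6 is not a list -> append 6
  [[[16, 6], [17, 1, 13], 14], [14, [8, 20], [16, 16]]] is a list -> deep_flatten recursively -> [16, 6, 17, 1, 13, 14, 14, 8, 20, 16, 16]
= [6, 16, 6, 17, 1, 13, 14, 14, 8, 20, 16, 16]


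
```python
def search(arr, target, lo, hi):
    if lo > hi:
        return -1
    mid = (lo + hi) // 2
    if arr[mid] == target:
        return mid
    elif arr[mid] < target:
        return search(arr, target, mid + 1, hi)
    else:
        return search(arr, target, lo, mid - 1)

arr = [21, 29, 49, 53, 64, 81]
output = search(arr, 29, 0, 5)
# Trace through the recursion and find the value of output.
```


search(arr, 29, 0, 5)
lo=0, hi=5, mid=2, arr[mid]=49
49 > 29, search left half
lo=0, hi=1, mid=0, arr[mid]=21
21 < 29, search right half
lo=1, hi=1, mid=1, arr[mid]=29
arr[1] == 29, found at index 1
= 1


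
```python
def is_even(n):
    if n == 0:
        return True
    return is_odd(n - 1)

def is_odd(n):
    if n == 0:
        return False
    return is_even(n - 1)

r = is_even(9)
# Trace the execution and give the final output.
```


is_even(9)
= is_odd(8)
= is_even(7)
= is_odd(6)
= is_even(5)
= is_odd(4)
= is_even(3)
= is_odd(2)
= is_even(1)
= is_odd(0)
n == 0: return False
= False


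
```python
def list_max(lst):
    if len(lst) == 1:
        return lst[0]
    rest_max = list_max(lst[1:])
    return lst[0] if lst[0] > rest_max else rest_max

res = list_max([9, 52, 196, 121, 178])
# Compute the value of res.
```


list_max([9, 52, 196, 121, 178])
= compare 9 with list_max([52, 196, 121, 178])
= compare 52 with list_max([196, 121, 178])
= compare 196 with list_max([121, 178])
= compare 121 with list_max([178])
Base: list_max([178]) = 178
compare 121 with 178: max = 178
compare 196 with 178: max = 196
compare 52 with 196: max = 196
compare 9 with 196: max = 196
= 196


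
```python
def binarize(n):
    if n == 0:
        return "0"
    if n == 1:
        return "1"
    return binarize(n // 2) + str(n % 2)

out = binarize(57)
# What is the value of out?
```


binarize(57)
= binarize(28) + "1"
= binarize(14) + "0" + "1"
= binarize(7) + "0" + "0" + "1"
= binarize(3) + "1" + "0" + "0" + "1"
= binarize(1) + "1" + "1" + "0" + "0" + "1"
= "1" + "1" + "1" + "0" + "0" + "1"
= "111001"


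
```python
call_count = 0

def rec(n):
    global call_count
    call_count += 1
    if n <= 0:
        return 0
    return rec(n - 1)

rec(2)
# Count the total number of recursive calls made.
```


rec(2) calls rec(1) calls ... calls rec(0)
Total calls: 2 + 1 (for base case) = 3


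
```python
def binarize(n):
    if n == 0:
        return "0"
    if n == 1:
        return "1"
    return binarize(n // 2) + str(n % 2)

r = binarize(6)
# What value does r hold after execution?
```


binarize(6)
= binarize(3) + "0"
= binarize(1) + "1" + "0"
= "1" + "1" + "0"
= "110"


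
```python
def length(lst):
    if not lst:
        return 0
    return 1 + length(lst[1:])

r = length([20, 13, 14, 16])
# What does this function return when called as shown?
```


length([20, 13, 14, 16])
= 1 + length([13, 14, 16])
= 1 + 1 + length([14, 16])
= 1 + 1 + 1 + length([16])
= 1 + 1 + 1 + 1 + length([])
= 1 + 1 + 1 + 1 + 0
= 4


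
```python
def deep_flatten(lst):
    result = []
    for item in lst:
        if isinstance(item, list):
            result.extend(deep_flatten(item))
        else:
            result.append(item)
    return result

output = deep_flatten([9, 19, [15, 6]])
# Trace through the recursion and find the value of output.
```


deep_flatten([9, 19, [15, 6]])
Processing each element:
  9 is not a list -> append 9
  19 is not a list -> append 19
  [15, 6] is a list -> deep_flatten recursively -> [15, 6]
= [9, 19, 15, 6]


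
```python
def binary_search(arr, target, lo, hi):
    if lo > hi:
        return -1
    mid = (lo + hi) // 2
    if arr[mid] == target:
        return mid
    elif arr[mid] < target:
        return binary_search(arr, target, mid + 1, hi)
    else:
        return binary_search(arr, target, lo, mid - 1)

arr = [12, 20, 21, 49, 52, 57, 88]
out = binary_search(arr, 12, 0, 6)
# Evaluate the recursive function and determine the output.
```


binary_search(arr, 12, 0, 6)
lo=0, hi=6, mid=3, arr[mid]=49
49 > 12, search left half
lo=0, hi=2, mid=1, arr[mid]=20
20 > 12, search left half
lo=0, hi=0, mid=0, arr[mid]=12
arr[0] == 12, found at index 0
= 0


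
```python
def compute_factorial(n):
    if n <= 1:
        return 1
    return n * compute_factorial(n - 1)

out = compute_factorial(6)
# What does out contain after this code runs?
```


compute_factorial(6)
= 6 * compute_factorial(5)
= 6 * 5 * compute_factorial(4)
= 6 * 5 * 4 * compute_factorial(3)
= 6 * 5 * 4 * 3 * compute_factorial(2)
= 6 * 5 * 4 * 3 * 2 * compute_factorial(1)
= 6 * 5 * 4 * 3 * 2 * 1
= 720


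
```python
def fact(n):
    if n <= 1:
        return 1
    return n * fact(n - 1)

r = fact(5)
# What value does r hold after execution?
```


fact(5)
= 5 * fact(4)
= 5 * 4 * fact(3)
= 5 * 4 * 3 * fact(2)
= 5 * 4 * 3 * 2 * fact(1)
= 5 * 4 * 3 * 2 * 1
= 120


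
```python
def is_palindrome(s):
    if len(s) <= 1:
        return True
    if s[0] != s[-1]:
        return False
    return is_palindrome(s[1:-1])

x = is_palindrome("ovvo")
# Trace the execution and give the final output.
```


is_palindrome("ovvo")
"ovvo": s[0]='o' == s[-1]='o' -> is_palindrome("vv")
"vv": s[0]='v' == s[-1]='v' -> is_palindrome("")
"": len <= 1 -> True
= True


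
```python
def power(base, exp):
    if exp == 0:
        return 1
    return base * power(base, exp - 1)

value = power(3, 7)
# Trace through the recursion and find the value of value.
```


power(3, 7)
= 3 * power(3, 6)
= 3 * 3 * power(3, 5)
= 3 * 3 * 3 * power(3, 4)
= 3 * 3 * 3 * 3 * power(3, 3)
= 3 * 3 * 3 * 3 * 3 * power(3, 2)
= 3 * 3 * 3 * 3 * 3 * 3 * power(3, 1)
= 3 * 3 * 3 * 3 * 3 * 3 * 3 * power(3, 0)
= 3 * 3 * 3 * 3 * 3 * 3 * 3 * 1
= 2187


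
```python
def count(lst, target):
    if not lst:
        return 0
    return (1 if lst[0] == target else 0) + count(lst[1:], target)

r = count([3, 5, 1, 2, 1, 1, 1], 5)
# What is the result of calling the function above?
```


count([3, 5, 1, 2, 1, 1, 1], 5)
lst[0]=3 != 5: 0 + count([5, 1, 2, 1, 1, 1], 5)
lst[0]=5 == 5: 1 + count([1, 2, 1, 1, 1], 5)
lst[0]=1 != 5: 0 + count([2, 1, 1, 1], 5)
lst[0]=2 != 5: 0 + count([1, 1, 1], 5)
lst[0]=1 != 5: 0 + count([1, 1], 5)
lst[0]=1 != 5: 0 + count([1], 5)
lst[0]=1 != 5: 0 + count([], 5)
= 1


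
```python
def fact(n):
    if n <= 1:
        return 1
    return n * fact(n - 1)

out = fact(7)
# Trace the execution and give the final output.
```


fact(7)
= 7 * fact(6)
= 7 * 6 * fact(5)
= 7 * 6 * 5 * fact(4)
= 7 * 6 * 5 * 4 * fact(3)
= 7 * 6 * 5 * 4 * 3 * fact(2)
= 7 * 6 * 5 * 4 * 3 * 2 * fact(1)
= 7 * 6 * 5 * 4 * 3 * 2 * 1
= 5040


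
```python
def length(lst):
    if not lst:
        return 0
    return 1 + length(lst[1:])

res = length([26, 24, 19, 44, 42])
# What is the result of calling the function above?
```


length([26, 24, 19, 44, 42])
= 1 + length([24, 19, 44, 42])
= 1 + 1 + length([19, 44, 42])
= 1 + 1 + 1 + length([44, 42])
= 1 + 1 + 1 + 1 + length([42])
= 1 + 1 + 1 + 1 + 1 + length([])
= 1 + 1 + 1 + 1 + 1 + 0
= 5


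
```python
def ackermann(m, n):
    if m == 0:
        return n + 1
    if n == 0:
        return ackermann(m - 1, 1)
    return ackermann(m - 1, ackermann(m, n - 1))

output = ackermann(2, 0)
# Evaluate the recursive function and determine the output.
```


ackermann(2, 0)
n == 0: return ackermann(1, 1)
= ackermann(1, 1) = 3
= 3


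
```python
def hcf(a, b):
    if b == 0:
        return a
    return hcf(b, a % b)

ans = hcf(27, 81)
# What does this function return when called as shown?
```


hcf(27, 81)
= hcf(81, 27 % 81) = hcf(81, 27)
= hcf(27, 81 % 27) = hcf(27, 0)
b == 0, return a = 27


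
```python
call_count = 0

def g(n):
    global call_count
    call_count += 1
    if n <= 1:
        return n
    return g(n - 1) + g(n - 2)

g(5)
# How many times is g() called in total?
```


g(5) calls g(4) and g(3); each non-base call branches into two more.
Let C(k) = total number of calls made by g(k), including the call to g(k) itself.
Base cases: C(0) = 1, C(1) = 1
Recurrence: C(k) = 1 + C(k-1) + C(k-2)
  C(2) = 1 + C(1) + C(0) = 1 + 1 + 1 = 3
  C(3) = 1 + C(2) + C(1) = 1 + 3 + 1 = 5
  C(4) = 1 + C(3) + C(2) = 1 + 5 + 3 = 9
  C(5) = 1 + C(4) + C(3) = 1 + 9 + 5 = 15
Total calls = C(5) = 15


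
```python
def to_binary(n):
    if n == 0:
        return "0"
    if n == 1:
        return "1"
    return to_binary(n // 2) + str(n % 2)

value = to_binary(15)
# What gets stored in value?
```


to_binary(15)
= to_binary(7) + "1"
= to_binary(3) + "1" + "1"
= to_binary(1) + "1" + "1" + "1"
= "1" + "1" + "1" + "1"
= "1111"


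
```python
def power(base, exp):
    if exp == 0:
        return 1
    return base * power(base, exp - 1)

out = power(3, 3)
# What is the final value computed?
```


power(3, 3)
= 3 * power(3, 2)
= 3 * 3 * power(3, 1)
= 3 * 3 * 3 * power(3, 0)
= 3 * 3 * 3 * 1
= 27


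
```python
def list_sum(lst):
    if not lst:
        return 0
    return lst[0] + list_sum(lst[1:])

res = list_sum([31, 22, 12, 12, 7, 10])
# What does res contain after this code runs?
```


list_sum([31, 22, 12, 12, 7, 10])
= 31 + list_sum([22, 12, 12, 7, 10])
= 31 + 22 + list_sum([12, 12, 7, 10])
= 31 + 22 + 12 + list_sum([12, 7, 10])
= 31 + 22 + 12 + 12 + list_sum([7, 10])
= 31 + 22 + 12 + 12 + 7 + list_sum([10])
= 31 + 22 + 12 + 12 + 7 + 10 + list_sum([])
= 31 + 22 + 12 + 12 + 7 + 10 + 0
= 94


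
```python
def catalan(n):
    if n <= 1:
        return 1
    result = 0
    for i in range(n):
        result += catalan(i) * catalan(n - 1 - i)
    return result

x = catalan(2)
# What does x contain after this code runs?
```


catalan(2)
= sum of catalan(i) * catalan(2-1-i) for i in 0..1
  catalan(0)*catalan(1) = 1*1 = 1
  catalan(1)*catalan(0) = 1*1 = 1
= 1 + 1
= 2


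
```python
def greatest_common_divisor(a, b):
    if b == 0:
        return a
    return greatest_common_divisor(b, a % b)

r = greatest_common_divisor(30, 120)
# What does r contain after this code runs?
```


greatest_common_divisor(30, 120)
= greatest_common_divisor(120, 30 % 120) = greatest_common_divisor(120, 30)
= greatest_common_divisor(30, 120 % 30) = greatest_common_divisor(30, 0)
b == 0, return a = 30


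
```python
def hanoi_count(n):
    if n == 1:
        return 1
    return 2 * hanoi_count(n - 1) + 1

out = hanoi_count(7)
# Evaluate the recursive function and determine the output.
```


hanoi_count(7)
= 2 * hanoi_count(6) + 1
= 2 * (2 * hanoi_count(5) + 1) + 1
= 2 * (2 * (2 * hanoi_count(4) + 1) + 1) + 1
= 2 * (2 * (2 * (2 * hanoi_count(3) + 1) + 1) + 1) + 1
= 2 * (2 * (2 * (2 * (2 * hanoi_count(2) + 1) + 1) + 1) + 1) + 1
= 2 * (2 * (2 * (2 * (2 * (2 * hanoi_count(1) + 1) + 1) + 1) + 1) + 1) + 1
Now compute bottom-up:
hanoi_count(1) = 1
hanoi_count(2) = 2 * 1 + 1 = 3
hanoi_count(3) = 2 * 3 + 1 = 7
hanoi_count(4) = 2 * 7 + 1 = 15
hanoi_count(5) = 2 * 15 + 1 = 31
hanoi_count(6) = 2 * 31 + 1 = 63
hanoi_count(7) = 2 * 63 + 1 = 127
= 127


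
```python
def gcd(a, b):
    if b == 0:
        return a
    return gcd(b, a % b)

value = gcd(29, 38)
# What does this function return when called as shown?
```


gcd(29, 38)
= gcd(38, 29 % 38) = gcd(38, 29)
= gcd(29, 38 % 29) = gcd(29, 9)
= gcd(9, 29 % 9) = gcd(9, 2)
= gcd(2, 9 % 2) = gcd(2, 1)
= gcd(1, 2 % 1) = gcd(1, 0)
b == 0, return a = 1


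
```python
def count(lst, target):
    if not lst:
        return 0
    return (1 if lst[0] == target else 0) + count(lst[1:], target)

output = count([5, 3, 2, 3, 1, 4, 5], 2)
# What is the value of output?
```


count([5, 3, 2, 3, 1, 4, 5], 2)
lst[0]=5 != 2: 0 + count([3, 2, 3, 1, 4, 5], 2)
lst[0]=3 != 2: 0 + count([2, 3, 1, 4, 5], 2)
lst[0]=2 == 2: 1 + count([3, 1, 4, 5], 2)
lst[0]=3 != 2: 0 + count([1, 4, 5], 2)
lst[0]=1 != 2: 0 + count([4, 5], 2)
lst[0]=4 != 2: 0 + count([5], 2)
lst[0]=5 != 2: 0 + count([], 2)
= 1


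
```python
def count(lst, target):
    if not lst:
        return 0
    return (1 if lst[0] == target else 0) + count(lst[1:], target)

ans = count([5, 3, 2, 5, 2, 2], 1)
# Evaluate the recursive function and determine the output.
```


count([5, 3, 2, 5, 2, 2], 1)
lst[0]=5 != 1: 0 + count([3, 2, 5, 2, 2], 1)
lst[0]=3 != 1: 0 + count([2, 5, 2, 2], 1)
lst[0]=2 != 1: 0 + count([5, 2, 2], 1)
lst[0]=5 != 1: 0 + count([2, 2], 1)
lst[0]=2 != 1: 0 + count([2], 1)
lst[0]=2 != 1: 0 + count([], 1)
= 0


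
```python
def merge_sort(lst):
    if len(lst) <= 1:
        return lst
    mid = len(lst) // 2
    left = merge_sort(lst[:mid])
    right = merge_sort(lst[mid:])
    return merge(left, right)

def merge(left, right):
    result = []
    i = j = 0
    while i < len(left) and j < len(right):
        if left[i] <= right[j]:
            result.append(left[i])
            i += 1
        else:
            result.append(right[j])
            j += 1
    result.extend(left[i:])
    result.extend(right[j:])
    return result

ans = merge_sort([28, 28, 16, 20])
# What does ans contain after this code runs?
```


merge_sort([28, 28, 16, 20])
Split into [28, 28] and [16, 20]
Left sorted: [28, 28]
Right sorted: [16, 20]
Merge [28, 28] and [16, 20]
= [16, 20, 28, 28]


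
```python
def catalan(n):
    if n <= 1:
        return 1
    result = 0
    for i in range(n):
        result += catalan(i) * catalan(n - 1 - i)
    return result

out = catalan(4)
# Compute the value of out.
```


catalan(4)
= sum of catalan(i) * catalan(4-1-i) for i in 0..3
First compute sub-values bottom-up:
  catalan(0) = 1, catalan(1) = 1
  catalan(2) = 1*1 + 1*1 = 2
  catalan(3) = 1*2 + 1*1 + 2*1 = 5
Now catalan(4):
  catalan(0)*catalan(3) = 1*5 = 5
  catalan(1)*catalan(2) = 1*2 = 2
  catalan(2)*catalan(1) = 2*1 = 2
  catalan(3)*catalan(0) = 5*1 = 5
= 5 + 2 + 2 + 5
= 14


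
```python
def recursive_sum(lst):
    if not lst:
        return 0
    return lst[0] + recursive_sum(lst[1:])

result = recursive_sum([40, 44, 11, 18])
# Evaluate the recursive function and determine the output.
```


recursive_sum([40, 44, 11, 18])
= 40 + recursive_sum([44, 11, 18])
= 40 + 44 + recursive_sum([11, 18])
= 40 + 44 + 11 + recursive_sum([18])
= 40 + 44 + 11 + 18 + recursive_sum([])
= 40 + 44 + 11 + 18 + 0
= 113


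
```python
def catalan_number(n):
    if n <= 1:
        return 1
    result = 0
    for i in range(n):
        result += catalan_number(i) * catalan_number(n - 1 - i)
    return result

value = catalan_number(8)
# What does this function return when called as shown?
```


catalan_number(8)
= sum of catalan_number(i) * catalan_number(8-1-i) for i in 0..7
First compute sub-values bottom-up:
  catalan_number(0) = 1, catalan_number(1) = 1
  catalan_number(2) = 1*1 + 1*1 = 2
  catalan_number(3) = 1*2 + 1*1 + 2*1 = 5
  catalan_number(4) = 1*5 + 1*2 + 2*1 + 5*1 = 14
  catalan_number(5) = 1*14 + 1*5 + 2*2 + 5*1 + 14*1 = 42
  catalan_number(6) = 1*42 + 1*14 + 2*5 + 5*2 + 14*1 + 42*1 = 132
  catalan_number(7) = 1*132 + 1*42 + 2*14 + 5*5 + 14*2 + 42*1 + 132*1 = 429
Now catalan_number(8):
  catalan_number(0)*catalan_number(7) = 1*429 = 429
  catalan_number(1)*catalan_number(6) = 1*132 = 132
  catalan_number(2)*catalan_number(5) = 2*42 = 84
  catalan_number(3)*catalan_number(4) = 5*14 = 70
  catalan_number(4)*catalan_number(3) = 14*5 = 70
  catalan_number(5)*catalan_number(2) = 42*2 = 84
  catalan_number(6)*catalan_number(1) = 132*1 = 132
  catalan_number(7)*catalan_number(0) = 429*1 = 429
= 429 + 132 + 84 + 70 + 70 + 84 + 132 + 429
= 1430


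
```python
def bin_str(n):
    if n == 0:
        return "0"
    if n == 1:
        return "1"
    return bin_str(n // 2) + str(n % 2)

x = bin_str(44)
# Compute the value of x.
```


bin_str(44)
= bin_str(22) + "0"
= bin_str(11) + "0" + "0"
= bin_str(5) + "1" + "0" + "0"
= bin_str(2) + "1" + "1" + "0" + "0"
= bin_str(1) + "0" + "1" + "1" + "0" + "0"
= "1" + "0" + "1" + "1" + "0" + "0"
= "101100"


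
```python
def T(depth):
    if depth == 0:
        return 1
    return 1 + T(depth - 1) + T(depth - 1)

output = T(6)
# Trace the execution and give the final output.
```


T(6)
= 1 + T(5) + T(5)
= 1 + 2 * T(5)
T(k) = 2^(k+1) - 1
T(0) = 1
T(1) = 3
T(2) = 7
T(3) = 15
T(4) = 31
T(6) = 2^7 - 1 = 127


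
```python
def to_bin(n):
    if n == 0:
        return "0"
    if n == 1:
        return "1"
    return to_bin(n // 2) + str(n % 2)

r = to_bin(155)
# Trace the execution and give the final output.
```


to_bin(155)
= to_bin(77) + "1"
= to_bin(38) + "1" + "1"
= to_bin(19) + "0" + "1" + "1"
= to_bin(9) + "1" + "0" + "1" + "1"
= to_bin(4) + "1" + "1" + "0" + "1" + "1"
= to_bin(2) + "0" + "1" + "1" + "0" + "1" + "1"
= to_bin(1) + "0" + "0" + "1" + "1" + "0" + "1" + "1"
= "1" + "0" + "0" + "1" + "1" + "0" + "1" + "1"
= "10011011"


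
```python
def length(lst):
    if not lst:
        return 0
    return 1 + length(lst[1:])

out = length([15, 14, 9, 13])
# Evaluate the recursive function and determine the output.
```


length([15, 14, 9, 13])
= 1 + length([14, 9, 13])
= 1 + 1 + length([9, 13])
= 1 + 1 + 1 + length([13])
= 1 + 1 + 1 + 1 + length([])
= 1 + 1 + 1 + 1 + 0
= 4


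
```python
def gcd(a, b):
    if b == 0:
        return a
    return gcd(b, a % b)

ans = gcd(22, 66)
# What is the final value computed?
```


gcd(22, 66)
= gcd(66, 22 % 66) = gcd(66, 22)
= gcd(22, 66 % 22) = gcd(22, 0)
b == 0, return a = 22


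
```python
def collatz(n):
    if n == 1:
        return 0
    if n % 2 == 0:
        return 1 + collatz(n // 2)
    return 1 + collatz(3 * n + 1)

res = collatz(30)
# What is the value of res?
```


collatz(30)
30 is even -> collatz(15)
15 is odd -> 3*15+1 = 46 -> collatz(46)
46 is even -> collatz(23)
23 is odd -> 3*23+1 = 70 -> collatz(70)
70 is even -> collatz(35)
35 is odd -> 3*35+1 = 106 -> collatz(106)
106 is even -> collatz(53)
53 is odd -> 3*53+1 = 160 -> collatz(160)
160 is even -> collatz(80)
80 is even -> collatz(40)
40 is even -> collatz(20)
20 is even -> collatz(10)
10 is even -> collatz(5)
5 is odd -> 3*5+1 = 16 -> collatz(16)
16 is even -> collatz(8)
8 is even -> collatz(4)
4 is even -> collatz(2)
2 is even -> collatz(1)
Reached 1 after 18 steps
= 18


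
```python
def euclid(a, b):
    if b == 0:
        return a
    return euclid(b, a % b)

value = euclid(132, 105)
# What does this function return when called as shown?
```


euclid(132, 105)
= euclid(105, 132 % 105) = euclid(105, 27)
= euclid(27, 105 % 27) = euclid(27, 24)
= euclid(24, 27 % 24) = euclid(24, 3)
= euclid(3, 24 % 3) = euclid(3, 0)
b == 0, return a = 3


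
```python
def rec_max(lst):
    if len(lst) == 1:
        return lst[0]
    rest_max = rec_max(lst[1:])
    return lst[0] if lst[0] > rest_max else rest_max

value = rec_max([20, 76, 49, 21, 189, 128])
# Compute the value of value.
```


rec_max([20, 76, 49, 21, 189, 128])
= compare 20 with rec_max([76, 49, 21, 189, 128])
= compare 76 with rec_max([49, 21, 189, 128])
= compare 49 with rec_max([21, 189, 128])
= compare 21 with rec_max([189, 128])
= compare 189 with rec_max([128])
Base: rec_max([128]) = 128
compare 189 with 128: max = 189
compare 21 with 189: max = 189
compare 49 with 189: max = 189
compare 76 with 189: max = 189
compare 20 with 189: max = 189
= 189


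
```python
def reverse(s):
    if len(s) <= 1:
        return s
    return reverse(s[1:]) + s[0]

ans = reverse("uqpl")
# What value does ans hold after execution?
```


reverse("uqpl")
= reverse("qpl") + "u"
= reverse("pl") + "q" + "u"
= reverse("l") + "p" + "q" + "u"
= "l" + "p" + "q" + "u"
= "lpqu"


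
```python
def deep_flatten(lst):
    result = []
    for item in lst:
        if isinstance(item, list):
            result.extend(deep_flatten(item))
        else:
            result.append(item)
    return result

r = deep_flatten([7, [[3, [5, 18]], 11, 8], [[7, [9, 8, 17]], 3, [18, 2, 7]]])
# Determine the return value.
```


deep_flatten([7, [[3, [5, 18]], 11, 8], [[7, [9, 8, 17]], 3, [18, 2, 7]]])
Processing each element:
  7 is not a list -> append 7
  [[3, [5, 18]], 11, 8] is a list -> deep_flatten recursively -> [3, 5, 18, 11, 8]
  [[7, [9, 8, 17]], 3, [18, 2, 7]] is a list -> deep_flatten recursively -> [7, 9, 8, 17, 3, 18, 2, 7]
= [7, 3, 5, 18, 11, 8, 7, 9, 8, 17, 3, 18, 2, 7]


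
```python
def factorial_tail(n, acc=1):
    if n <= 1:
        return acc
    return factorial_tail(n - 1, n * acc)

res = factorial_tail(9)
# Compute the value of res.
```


factorial_tail(9, 1)
= factorial_tail(8, 9 * 1) = factorial_tail(8, 9)
= factorial_tail(7, 8 * 9) = factorial_tail(7, 72)
= factorial_tail(6, 7 * 72) = factorial_tail(6, 504)
= factorial_tail(5, 6 * 504) = factorial_tail(5, 3024)
= factorial_tail(4, 5 * 3024) = factorial_tail(4, 15120)
= factorial_tail(3, 4 * 15120) = factorial_tail(3, 60480)
= factorial_tail(2, 3 * 60480) = factorial_tail(2, 181440)
= factorial_tail(1, 2 * 181440) = factorial_tail(1, 362880)
n <= 1, return acc = 362880


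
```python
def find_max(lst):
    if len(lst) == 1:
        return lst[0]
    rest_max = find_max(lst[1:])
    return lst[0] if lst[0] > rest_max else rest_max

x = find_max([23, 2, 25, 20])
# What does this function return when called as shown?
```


find_max([23, 2, 25, 20])
= compare 23 with find_max([2, 25, 20])
= compare 2 with find_max([25, 20])
= compare 25 with find_max([20])
Base: find_max([20]) = 20
compare 25 with 20: max = 25
compare 2 with 25: max = 25
compare 23 with 25: max = 25
= 25


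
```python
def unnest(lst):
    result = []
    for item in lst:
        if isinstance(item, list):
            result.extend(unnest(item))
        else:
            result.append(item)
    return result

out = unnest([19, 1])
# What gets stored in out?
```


unnest([19, 1])
Processing each element:
  19 is not a list -> append 19
  1 is not a list -> append 1
= [19, 1]


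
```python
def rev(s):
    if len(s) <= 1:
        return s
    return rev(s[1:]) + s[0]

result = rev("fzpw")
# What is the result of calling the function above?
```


rev("fzpw")
= rev("zpw") + "f"
= rev("pw") + "z" + "f"
= rev("w") + "p" + "z" + "f"
= "w" + "p" + "z" + "f"
= "wpzf"


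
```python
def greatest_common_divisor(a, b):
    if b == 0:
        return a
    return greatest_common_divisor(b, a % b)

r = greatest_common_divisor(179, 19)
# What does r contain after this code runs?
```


greatest_common_divisor(179, 19)
= greatest_common_divisor(19, 179 % 19) = greatest_common_divisor(19, 8)
= greatest_common_divisor(8, 19 % 8) = greatest_common_divisor(8, 3)
= greatest_common_divisor(3, 8 % 3) = greatest_common_divisor(3, 2)
= greatest_common_divisor(2, 3 % 2) = greatest_common_divisor(2, 1)
= greatest_common_divisor(1, 2 % 1) = greatest_common_divisor(1, 0)
b == 0, return a = 1


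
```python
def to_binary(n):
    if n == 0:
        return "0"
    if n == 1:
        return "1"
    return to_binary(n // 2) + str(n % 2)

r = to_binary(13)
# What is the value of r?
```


to_binary(13)
= to_binary(6) + "1"
= to_binary(3) + "0" + "1"
= to_binary(1) + "1" + "0" + "1"
= "1" + "1" + "0" + "1"
= "1101"


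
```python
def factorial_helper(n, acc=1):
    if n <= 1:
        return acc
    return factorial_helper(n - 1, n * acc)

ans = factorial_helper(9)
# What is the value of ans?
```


factorial_helper(9, 1)
= factorial_helper(8, 9 * 1) = factorial_helper(8, 9)
= factorial_helper(7, 8 * 9) = factorial_helper(7, 72)
= factorial_helper(6, 7 * 72) = factorial_helper(6, 504)
= factorial_helper(5, 6 * 504) = factorial_helper(5, 3024)
= factorial_helper(4, 5 * 3024) = factorial_helper(4, 15120)
= factorial_helper(3, 4 * 15120) = factorial_helper(3, 60480)
= factorial_helper(2, 3 * 60480) = factorial_helper(2, 181440)
= factorial_helper(1, 2 * 181440) = factorial_helper(1, 362880)
n <= 1, return acc = 362880


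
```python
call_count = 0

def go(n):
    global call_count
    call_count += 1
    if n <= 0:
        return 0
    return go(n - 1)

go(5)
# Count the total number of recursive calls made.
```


go(5) calls go(4) calls ... calls go(0)
Total calls: 5 + 1 (for base case) = 6


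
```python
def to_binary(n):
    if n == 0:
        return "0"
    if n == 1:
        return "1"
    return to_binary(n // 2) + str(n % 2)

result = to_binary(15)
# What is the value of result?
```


to_binary(15)
= to_binary(7) + "1"
= to_binary(3) + "1" + "1"
= to_binary(1) + "1" + "1" + "1"
= "1" + "1" + "1" + "1"
= "1111"


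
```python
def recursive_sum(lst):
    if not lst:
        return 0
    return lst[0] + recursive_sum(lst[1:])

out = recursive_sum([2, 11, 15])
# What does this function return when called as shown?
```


recursive_sum([2, 11, 15])
= 2 + recursive_sum([11, 15])
= 2 + 11 + recursive_sum([15])
= 2 + 11 + 15 + recursive_sum([])
= 2 + 11 + 15 + 0
= 28


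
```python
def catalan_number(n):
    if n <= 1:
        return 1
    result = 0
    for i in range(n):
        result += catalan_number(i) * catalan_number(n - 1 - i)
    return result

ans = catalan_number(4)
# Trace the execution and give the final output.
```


catalan_number(4)
= sum of catalan_number(i) * catalan_number(4-1-i) for i in 0..3
First compute sub-values bottom-up:
  catalan_number(0) = 1, catalan_number(1) = 1
  catalan_number(2) = 1*1 + 1*1 = 2
  catalan_number(3) = 1*2 + 1*1 + 2*1 = 5
Now catalan_number(4):
  catalan_number(0)*catalan_number(3) = 1*5 = 5
  catalan_number(1)*catalan_number(2) = 1*2 = 2
  catalan_number(2)*catalan_number(1) = 2*1 = 2
  catalan_number(3)*catalan_number(0) = 5*1 = 5
= 5 + 2 + 2 + 5
= 14


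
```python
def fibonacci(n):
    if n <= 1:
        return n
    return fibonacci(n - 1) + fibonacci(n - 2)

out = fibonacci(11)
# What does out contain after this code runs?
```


fibonacci(11)
= fibonacci(10) + fibonacci(9)
= (fibonacci(9) + fibonacci(8)) + fibonacci(9)
Computing bottom-up: fibonacci(0)=0, fibonacci(1)=1, fibonacci(2)=1, fibonacci(3)=2, fibonacci(4)=3, fibonacci(5)=5, fibonacci(6)=8, fibonacci(7)=13, fibonacci(8)=21, fibonacci(9)=34, fibonacci(10)=55, fibonacci(11)=89
= 89


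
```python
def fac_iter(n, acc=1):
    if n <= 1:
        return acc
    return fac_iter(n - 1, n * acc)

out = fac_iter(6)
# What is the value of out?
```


fac_iter(6, 1)
= fac_iter(5, 6 * 1) = fac_iter(5, 6)
= fac_iter(4, 5 * 6) = fac_iter(4, 30)
= fac_iter(3, 4 * 30) = fac_iter(3, 120)
= fac_iter(2, 3 * 120) = fac_iter(2, 360)
= fac_iter(1, 2 * 360) = fac_iter(1, 720)
n <= 1, return acc = 720


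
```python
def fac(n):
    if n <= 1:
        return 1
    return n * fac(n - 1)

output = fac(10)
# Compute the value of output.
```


fac(10)
= 10 * fac(9)
= 10 * 9 * fac(8)
= 10 * 9 * 8 * fac(7)
= 10 * 9 * 8 * 7 * fac(6)
= 10 * 9 * 8 * 7 * 6 * fac(5)
= 10 * 9 * 8 * 7 * 6 * 5 * fac(4)
= 10 * 9 * 8 * 7 * 6 * 5 * 4 * fac(3)
= 10 * 9 * 8 * 7 * 6 * 5 * 4 * 3 * fac(2)
= 10 * 9 * 8 * 7 * 6 * 5 * 4 * 3 * 2 * fac(1)
= 10 * 9 * 8 * 7 * 6 * 5 * 4 * 3 * 2 * 1
= 3628800


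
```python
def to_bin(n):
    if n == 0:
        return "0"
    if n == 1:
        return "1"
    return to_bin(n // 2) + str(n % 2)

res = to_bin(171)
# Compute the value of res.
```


to_bin(171)
= to_bin(85) + "1"
= to_bin(42) + "1" + "1"
= to_bin(21) + "0" + "1" + "1"
= to_bin(10) + "1" + "0" + "1" + "1"
= to_bin(5) + "0" + "1" + "0" + "1" + "1"
= to_bin(2) + "1" + "0" + "1" + "0" + "1" + "1"
= to_bin(1) + "0" + "1" + "0" + "1" + "0" + "1" + "1"
= "1" + "0" + "1" + "0" + "1" + "0" + "1" + "1"
= "10101011"


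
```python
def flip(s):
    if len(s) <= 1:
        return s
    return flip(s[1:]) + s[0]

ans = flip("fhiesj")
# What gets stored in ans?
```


flip("fhiesj")
= flip("hiesj") + "f"
= flip("iesj") + "h" + "f"
= flip("esj") + "i" + "h" + "f"
= flip("sj") + "e" + "i" + "h" + "f"
= flip("j") + "s" + "e" + "i" + "h" + "f"
= "j" + "s" + "e" + "i" + "h" + "f"
= "jseihf"


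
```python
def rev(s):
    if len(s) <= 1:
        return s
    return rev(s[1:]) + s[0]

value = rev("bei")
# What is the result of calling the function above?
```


rev("bei")
= rev("ei") + "b"
= rev("i") + "e" + "b"
= "i" + "e" + "b"
= "ieb"
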